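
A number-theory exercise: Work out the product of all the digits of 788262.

7×8×8×2×6×2 = 10752

10752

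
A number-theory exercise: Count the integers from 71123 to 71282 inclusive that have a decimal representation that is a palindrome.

1

The integers in [71123, 71282] that have a decimal representation that is a palindrome: 71217.
1 qualifies.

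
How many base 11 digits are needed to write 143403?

5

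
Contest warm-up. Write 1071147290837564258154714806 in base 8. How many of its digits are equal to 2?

3

1071147290837564258154714806 in base 8 is 673010205764505550413002013266.
The digit 2 appears 3 times.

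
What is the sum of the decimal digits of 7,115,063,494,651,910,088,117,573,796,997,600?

155

7+1+1+5+0+6+3+4+9+4+6+5+1+9+1+0+0+8+8+1+1+7+5+7+3+7+9+6+9+9+7+6+0+0 = 155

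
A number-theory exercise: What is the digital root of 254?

2

2+5+4 = 11
1+1 = 2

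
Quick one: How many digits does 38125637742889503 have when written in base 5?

38125637742889503 in base 5 is 304434200422044134431003, which has 24 digits.

24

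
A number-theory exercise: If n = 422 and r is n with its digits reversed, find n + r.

646

Reverse of 422 is 224.
422 + 224 = 646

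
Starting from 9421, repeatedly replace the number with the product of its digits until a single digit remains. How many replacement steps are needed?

3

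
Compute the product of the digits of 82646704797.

8×2×6×4×6×7×0×4×7×9×7 = 0

0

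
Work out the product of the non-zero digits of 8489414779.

8×4×8×9×4×1×4×7×7×9 = 16257024

16257024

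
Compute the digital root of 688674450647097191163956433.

6+8+8+6+7+4+4+5+0+6+4+7+0+9+7+1+9+1+1+6+3+9+5+6+4+3+3 = 132
1+3+2 = 6

6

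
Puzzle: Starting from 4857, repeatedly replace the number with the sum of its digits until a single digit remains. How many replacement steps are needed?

2

4857 → 24 → 6 (2 steps)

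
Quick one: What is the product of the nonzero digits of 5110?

5×1×1 = 5

5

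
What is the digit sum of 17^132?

703

17^132 = 2625775682230227256591138703384510714221543388544059587876505133347642477252019728910975721702964077825426123244307077258044804502593094758305899213484429663735361
Sum of its 163 digits: 703.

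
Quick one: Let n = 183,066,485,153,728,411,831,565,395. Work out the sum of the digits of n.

118

1+8+3+0+6+6+4+8+5+1+5+3+7+2+8+4+1+1+8+3+1+5+6+5+3+9+5 = 118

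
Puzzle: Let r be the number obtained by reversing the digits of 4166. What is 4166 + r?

10780

Reverse of 4166 is 6614.
4166 + 6614 = 10780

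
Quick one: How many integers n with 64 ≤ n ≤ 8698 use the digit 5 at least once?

The integers in [64, 8698] that use the digit 5 at least once: 65, 75, 85, 95, 105, 115, …, 8685, 8695.
3096 qualify.

3096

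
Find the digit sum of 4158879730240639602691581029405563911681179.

191

4+1+5+8+8+7+9+7+3+0+2+4+0+6+3+9+6+0+2+6+9+1+5+8+1+0+2+9+4+0+5+5+6+3+9+1+1+6+8+1+1+7+9 = 191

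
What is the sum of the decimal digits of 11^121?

560

11^121 = 1019799756996130681763726671436132304456781416468067415248292558306065071863627636642030949423377254718066066358518538286207211
Sum of its 127 digits: 560.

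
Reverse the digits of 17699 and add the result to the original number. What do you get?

Reverse of 17699 is 99671.
17699 + 99671 = 117370

117370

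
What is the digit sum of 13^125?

610

13^125 = 17495205107231218793576963634827826483450203134131760434049069074576382037456993684822326893030505066375595924533664676070430456468911381693
Sum of its 140 digits: 610.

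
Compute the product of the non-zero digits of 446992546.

4×4×6×9×9×2×5×4×6 = 1866240

1866240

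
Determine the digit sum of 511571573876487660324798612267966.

165

5+1+1+5+7+1+5+7+3+8+7+6+4+8+7+6+6+0+3+2+4+7+9+8+6+1+2+2+6+7+9+6+6 = 165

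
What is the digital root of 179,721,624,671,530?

7

1+7+9+7+2+1+6+2+4+6+7+1+5+3+0 = 61
6+1 = 7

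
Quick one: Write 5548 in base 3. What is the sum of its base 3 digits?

10

5548 in base 3 is 21121111.
Digit sum: 2+1+1+2+1+1+1+1 = 10.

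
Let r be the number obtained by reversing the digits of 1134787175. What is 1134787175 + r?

Reverse of 1134787175 is 5717874311.
1134787175 + 5717874311 = 6852661486

6852661486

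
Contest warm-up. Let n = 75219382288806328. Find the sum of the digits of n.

82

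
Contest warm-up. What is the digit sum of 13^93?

514

13^93 = 39512250320847782482430188505249695960763096088389485759674433411807305339789553275948906695914138977853
Sum of its 104 digits: 514.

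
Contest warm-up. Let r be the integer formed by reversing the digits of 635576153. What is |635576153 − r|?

Reverse of 635576153 is 351675536.
|635576153 − 351675536| = 283900617

283900617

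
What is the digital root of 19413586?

1

1+9+4+1+3+5+8+6 = 37
3+7 = 10
1+0 = 1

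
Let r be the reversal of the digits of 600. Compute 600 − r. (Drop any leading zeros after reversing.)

594

Reverse of 600 is 6.
600 − 6 = 594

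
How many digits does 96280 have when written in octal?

6

96280 in base 8 is 274030, which has 6 digits.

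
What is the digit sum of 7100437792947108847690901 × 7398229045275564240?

186

7100437792947108847690901 × 7398229045275564240 = 52530665113953623569844052370230763888980240
Sum of its 44 digits: 186.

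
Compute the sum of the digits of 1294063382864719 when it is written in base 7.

73

1294063382864719 in base 7 is 536400664660645435.
Digit sum: 5+3+6+4+0+0+6+6+4+6+6+0+6+4+5+4+3+5 = 73.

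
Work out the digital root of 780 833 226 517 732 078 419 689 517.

7+8+0+8+3+3+2+2+6+5+1+7+7+3+2+0+7+8+4+1+9+6+8+9+5+1+7 = 129
1+2+9 = 12
1+2 = 3
(Equivalently, 780 833 226 517 732 078 419 689 517 mod 9 = 3.)

3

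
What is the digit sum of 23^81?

575

23^81 = 199505428583424551679895455175383779355358100716985185998909941221796774964943927385447953187055123587793878423
Sum of its 111 digits: 575.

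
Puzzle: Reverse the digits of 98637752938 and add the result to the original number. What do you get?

182563526627

Reverse of 98637752938 is 83925773689.
98637752938 + 83925773689 = 182563526627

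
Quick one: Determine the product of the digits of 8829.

8×8×2×9 = 1152

1152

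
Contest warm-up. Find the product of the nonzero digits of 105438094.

17280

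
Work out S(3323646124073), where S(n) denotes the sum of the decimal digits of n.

44

3+3+2+3+6+4+6+1+2+4+0+7+3 = 44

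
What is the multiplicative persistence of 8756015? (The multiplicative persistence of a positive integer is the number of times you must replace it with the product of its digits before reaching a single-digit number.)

1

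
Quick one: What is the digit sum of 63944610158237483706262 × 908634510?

117

63944610158237483706262 × 908634510 = 58102279518271138471072356301620
Sum of its 32 digits: 117.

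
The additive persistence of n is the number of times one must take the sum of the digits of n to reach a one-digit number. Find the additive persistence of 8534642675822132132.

8534642675822132132 → 74 → 11 → 2 (3 steps)

3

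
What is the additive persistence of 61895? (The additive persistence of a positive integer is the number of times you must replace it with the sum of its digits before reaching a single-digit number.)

3

61895 → 29 → 11 → 2 (3 steps)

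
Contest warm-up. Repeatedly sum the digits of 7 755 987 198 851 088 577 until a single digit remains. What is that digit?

7+7+5+5+9+8+7+1+9+8+8+5+1+0+8+8+5+7+7 = 115
1+1+5 = 7

7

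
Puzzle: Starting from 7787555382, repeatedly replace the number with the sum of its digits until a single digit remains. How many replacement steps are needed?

3

7787555382 → 57 → 12 → 3 (3 steps)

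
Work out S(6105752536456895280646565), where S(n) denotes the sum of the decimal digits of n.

119

6+1+0+5+7+5+2+5+3+6+4+5+6+8+9+5+2+8+0+6+4+6+5+6+5 = 119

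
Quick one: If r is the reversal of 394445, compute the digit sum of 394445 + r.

Reversal of 394445 is 544493; 394445 + 544493 = 938938.
Digit sum of 938938: 9+3+8+9+3+8 = 40.

40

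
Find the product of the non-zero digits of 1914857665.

1814400

1×9×1×4×8×5×7×6×6×5 = 1814400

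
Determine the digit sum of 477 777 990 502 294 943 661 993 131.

134

4+7+7+7+7+7+9+9+0+5+0+2+2+9+4+9+4+3+6+6+1+9+9+3+1+3+1 = 134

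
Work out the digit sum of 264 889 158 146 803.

2+6+4+8+8+9+1+5+8+1+4+6+8+0+3 = 73

73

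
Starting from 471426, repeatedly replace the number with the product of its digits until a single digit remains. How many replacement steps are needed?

471426 → 1344 → 48 → 32 → 6 (4 steps)

4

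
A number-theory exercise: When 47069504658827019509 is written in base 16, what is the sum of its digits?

47069504658827019509 in base 16 is 28D38791A2EFA84F5.
Digit sum: 2+8+13+3+8+7+9+1+10+2+14+15+10+8+4+15+5 = 134.

134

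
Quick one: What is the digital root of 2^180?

The digital root of n equals n mod 9 (or 9 when 9 | n), so we need 2^180 mod 9.
2^180 ≡ 1 (mod 9), so the digital root is 1.

1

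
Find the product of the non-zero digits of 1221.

4

1×2×2×1 = 4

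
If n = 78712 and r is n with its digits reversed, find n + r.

100499

Reverse of 78712 is 21787.
78712 + 21787 = 100499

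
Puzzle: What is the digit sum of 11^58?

11^58 = 2516377186292711566730985912068419625116019959228909823321881
Sum of its 61 digits: 277.

277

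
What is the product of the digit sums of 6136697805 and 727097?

1632

S(6136697805) = 6+1+3+6+6+9+7+8+0+5 = 51.
S(727097) = 7+2+7+0+9+7 = 32.
51 · 32 = 1632.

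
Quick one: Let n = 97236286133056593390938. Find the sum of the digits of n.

9+7+2+3+6+2+8+6+1+3+3+0+5+6+5+9+3+3+9+0+9+3+8 = 110

110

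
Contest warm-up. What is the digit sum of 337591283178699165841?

3+3+7+5+9+1+2+8+3+1+7+8+6+9+9+1+6+5+8+4+1 = 106

106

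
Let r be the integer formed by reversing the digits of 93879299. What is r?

99297839

Reversing 93879299 gives 99297839.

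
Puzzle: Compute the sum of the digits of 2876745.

2+8+7+6+7+4+5 = 39

39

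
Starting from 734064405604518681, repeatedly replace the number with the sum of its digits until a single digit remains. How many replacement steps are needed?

2

734064405604518681 → 72 → 9 (2 steps)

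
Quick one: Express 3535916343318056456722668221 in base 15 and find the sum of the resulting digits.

153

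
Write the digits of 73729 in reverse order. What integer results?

92737

Reversing 73729 gives 92737.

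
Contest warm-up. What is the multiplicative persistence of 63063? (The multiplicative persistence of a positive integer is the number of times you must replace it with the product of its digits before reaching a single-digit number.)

63063 → 0 (1 step)

1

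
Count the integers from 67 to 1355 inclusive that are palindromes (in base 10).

The integers in [67, 1355] that are palindromes (in base 10): 77, 88, 99, 101, 111, 121, …, 1221, 1331.
97 qualify.

97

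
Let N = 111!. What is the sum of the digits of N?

693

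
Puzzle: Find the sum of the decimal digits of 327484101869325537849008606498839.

3+2+7+4+8+4+1+0+1+8+6+9+3+2+5+5+3+7+8+4+9+0+0+8+6+0+6+4+9+8+8+3+9 = 160

160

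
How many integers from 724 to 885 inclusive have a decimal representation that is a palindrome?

The integers in [724, 885] that have a decimal representation that is a palindrome: 727, 737, 747, 757, 767, 777, …, 868, 878.
16 qualify.

16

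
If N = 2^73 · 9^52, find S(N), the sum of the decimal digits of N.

2^73 · 9^52 = 394275847848547573341666993795355286177312139781634096763944843977162752
Sum of its 72 digits: 369.

369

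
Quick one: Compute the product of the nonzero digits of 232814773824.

2×3×2×8×1×4×7×7×3×8×2×4 = 3612672

3612672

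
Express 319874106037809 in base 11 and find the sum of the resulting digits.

319874106037809 in base 11 is 92A15934837404.
Digit sum: 9+2+10+1+5+9+3+4+8+3+7+4+0+4 = 69.

69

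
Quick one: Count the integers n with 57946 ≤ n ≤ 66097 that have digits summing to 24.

The integers in [57946, 66097] that have digits summing to 24: 58029, 58038, 58047, 58056, 58065, 58074, …, 66084, 66093.
549 qualify.

549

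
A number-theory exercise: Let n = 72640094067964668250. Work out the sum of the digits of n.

91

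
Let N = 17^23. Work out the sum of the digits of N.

143

17^23 = 19967568900859523802559065713
Sum of its 29 digits: 143.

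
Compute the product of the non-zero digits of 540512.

5×4×5×1×2 = 200

200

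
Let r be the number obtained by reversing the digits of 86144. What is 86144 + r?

130312

Reverse of 86144 is 44168.
86144 + 44168 = 130312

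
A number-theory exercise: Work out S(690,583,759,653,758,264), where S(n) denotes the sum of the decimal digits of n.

98

6+9+0+5+8+3+7+5+9+6+5+3+7+5+8+2+6+4 = 98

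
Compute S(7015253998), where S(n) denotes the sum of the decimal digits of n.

49

7+0+1+5+2+5+3+9+9+8 = 49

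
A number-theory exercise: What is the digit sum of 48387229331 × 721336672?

86

48387229331 × 721336672 = 34903482972924326432
Sum of its 20 digits: 86.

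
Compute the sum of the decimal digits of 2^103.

110

2^103 = 10141204801825835211973625643008
Sum of its 32 digits: 110.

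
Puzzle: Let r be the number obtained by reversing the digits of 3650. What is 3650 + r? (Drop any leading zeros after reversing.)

4213

Reverse of 3650 is 563.
3650 + 563 = 4213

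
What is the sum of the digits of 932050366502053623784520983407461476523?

155

9+3+2+0+5+0+3+6+6+5+0+2+0+5+3+6+2+3+7+8+4+5+2+0+9+8+3+4+0+7+4+6+1+4+7+6+5+2+3 = 155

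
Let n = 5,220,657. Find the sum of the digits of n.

27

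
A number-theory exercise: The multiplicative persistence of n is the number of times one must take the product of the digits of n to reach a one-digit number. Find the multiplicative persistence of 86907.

86907 → 0 (1 step)

1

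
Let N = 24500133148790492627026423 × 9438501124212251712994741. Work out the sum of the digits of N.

178

24500133148790492627026423 × 9438501124212251712994741 = 231244534268208919130132626001170191177287067041443
Sum of its 51 digits: 178.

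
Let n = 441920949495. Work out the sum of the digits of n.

60

4+4+1+9+2+0+9+4+9+4+9+5 = 60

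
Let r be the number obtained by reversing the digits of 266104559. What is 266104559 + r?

1221506221

Reverse of 266104559 is 955401662.
266104559 + 955401662 = 1221506221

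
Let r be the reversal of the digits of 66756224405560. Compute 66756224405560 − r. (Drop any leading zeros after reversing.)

Reverse of 66756224405560 is 6550442265766.
66756224405560 − 6550442265766 = 60205782139794

60205782139794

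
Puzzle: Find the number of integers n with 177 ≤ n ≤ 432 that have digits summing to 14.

The integers in [177, 432] that have digits summing to 14: 185, 194, 239, 248, 257, 266, …, 419, 428.
19 qualify.

19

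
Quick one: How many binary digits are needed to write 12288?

14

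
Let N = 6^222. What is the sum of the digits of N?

6^222 = 56179463200996057208276713692733414466078600545950937635652503693742079047235470060433811932545086635475607655808523969013136142693412071809588014597053712671468234406363136
Sum of its 173 digits: 738.

738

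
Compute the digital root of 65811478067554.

4

6+5+8+1+1+4+7+8+0+6+7+5+5+4 = 67
6+7 = 13
1+3 = 4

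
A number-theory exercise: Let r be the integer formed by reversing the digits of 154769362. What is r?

263967451

Reversing 154769362 gives 263967451.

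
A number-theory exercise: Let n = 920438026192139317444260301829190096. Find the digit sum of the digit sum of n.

First digit sum: 138.
1+3+8 = 12.

12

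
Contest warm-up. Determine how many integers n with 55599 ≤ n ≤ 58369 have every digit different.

The integers in [55599, 58369] that have every digit different: 56012, 56013, 56014, 56017, 56018, 56019, …, 58367, 58369.
828 qualify.

828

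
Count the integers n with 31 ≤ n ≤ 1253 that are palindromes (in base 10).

The integers in [31, 1253] that are palindromes (in base 10): 33, 44, 55, 66, 77, 88, …, 1111, 1221.
100 qualify.

100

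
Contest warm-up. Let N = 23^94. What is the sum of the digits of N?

571

23^94 = 100557990409765022546603929176659007546387076810822331648084257522325773843526088137670387099694093803384911561408242773206977009
Sum of its 129 digits: 571.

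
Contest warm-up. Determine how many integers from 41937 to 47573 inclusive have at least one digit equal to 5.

2268

The integers in [41937, 47573] that have at least one digit equal to 5: 41945, 41950, 41951, 41952, 41953, 41954, …, 47572, 47573.
2268 qualify.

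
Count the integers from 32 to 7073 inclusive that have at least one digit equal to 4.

The integers in [32, 7073] that have at least one digit equal to 4: 34, 40, 41, 42, 43, 44, …, 7054, 7064.
2639 qualify.

2639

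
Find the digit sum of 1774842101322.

42

1+7+7+4+8+4+2+1+0+1+3+2+2 = 42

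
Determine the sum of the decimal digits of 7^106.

7^106 = 380532926880843152923706465386871407580539099147930273794471851842901108534824949331057649
Sum of its 90 digits: 412.

412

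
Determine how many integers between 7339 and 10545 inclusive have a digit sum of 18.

177

The integers in [7339, 10545] that have a digit sum of 18: 7344, 7353, 7362, 7371, 7380, 7407, …, 10494, 10539.
177 qualify.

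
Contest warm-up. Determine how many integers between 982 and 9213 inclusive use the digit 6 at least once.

The integers in [982, 9213] that use the digit 6 at least once: 986, 996, 1006, 1016, 1026, 1036, …, 9196, 9206.
2938 qualify.

2938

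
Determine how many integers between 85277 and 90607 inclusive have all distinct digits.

The integers in [85277, 90607] that have all distinct digits: 85279, 85290, 85291, 85293, 85294, 85296, …, 90586, 90587.
1435 qualify.

1435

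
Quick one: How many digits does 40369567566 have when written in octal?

40369567566 in base 8 is 454615533516, which has 12 digits.

12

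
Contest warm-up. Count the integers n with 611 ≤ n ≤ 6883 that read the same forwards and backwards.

97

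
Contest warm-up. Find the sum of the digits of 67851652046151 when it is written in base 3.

33

67851652046151 in base 3 is 22220020112222021221001020110.
Digit sum: 2+2+2+2+0+0+2+0+1+1+2+2+2+2+0+2+1+2+2+1+0+0+1+0+2+0+1+1+0 = 33.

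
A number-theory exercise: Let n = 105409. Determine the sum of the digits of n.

19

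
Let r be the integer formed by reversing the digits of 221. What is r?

Reversing 221 gives 122.

122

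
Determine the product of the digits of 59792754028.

0

5×9×7×9×2×7×5×4×0×2×8 = 0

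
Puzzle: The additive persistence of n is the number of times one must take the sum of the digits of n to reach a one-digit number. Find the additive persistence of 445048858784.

445048858784 → 65 → 11 → 2 (3 steps)

3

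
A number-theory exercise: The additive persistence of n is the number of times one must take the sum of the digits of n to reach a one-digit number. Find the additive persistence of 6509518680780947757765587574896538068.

6509518680780947757765587574896538068 → 209 → 11 → 2 (3 steps)

3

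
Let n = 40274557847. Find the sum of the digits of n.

53

4+0+2+7+4+5+5+7+8+4+7 = 53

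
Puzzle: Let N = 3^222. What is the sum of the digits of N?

468

3^222 = 8335248417898089038639422182220625700315950641493051894370647422773355762538053940268612352977320694855609
Sum of its 106 digits: 468.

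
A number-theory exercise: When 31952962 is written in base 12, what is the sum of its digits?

31952962 in base 12 is A84B36A.
Digit sum: 10+8+4+11+3+6+10 = 52.

52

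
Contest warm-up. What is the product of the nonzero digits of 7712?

98

7×7×1×2 = 98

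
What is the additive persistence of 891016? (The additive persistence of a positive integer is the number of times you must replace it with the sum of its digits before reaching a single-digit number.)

2

891016 → 25 → 7 (2 steps)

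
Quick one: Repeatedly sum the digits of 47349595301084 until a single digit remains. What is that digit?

8

4+7+3+4+9+5+9+5+3+0+1+0+8+4 = 62
6+2 = 8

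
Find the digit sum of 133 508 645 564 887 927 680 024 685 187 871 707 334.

186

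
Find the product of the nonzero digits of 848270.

3584

8×4×8×2×7 = 3584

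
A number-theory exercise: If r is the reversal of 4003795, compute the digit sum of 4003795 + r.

Reversal of 4003795 is 5973004; 4003795 + 5973004 = 9976799.
Digit sum of 9976799: 9+9+7+6+7+9+9 = 56.

56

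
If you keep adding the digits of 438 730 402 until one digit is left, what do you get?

4

4+3+8+7+3+0+4+0+2 = 31
3+1 = 4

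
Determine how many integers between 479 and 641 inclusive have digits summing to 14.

The integers in [479, 641] that have digits summing to 14: 482, 491, 509, 518, 527, 536, …, 626, 635.
16 qualify.

16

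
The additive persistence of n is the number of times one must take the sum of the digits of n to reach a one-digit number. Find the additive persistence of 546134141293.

2

546134141293 → 43 → 7 (2 steps)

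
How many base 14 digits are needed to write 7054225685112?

7054225685112 in base 14 is 1A55D7C67304, which has 12 digits.

12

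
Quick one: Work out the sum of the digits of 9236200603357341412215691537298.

119

9+2+3+6+2+0+0+6+0+3+3+5+7+3+4+1+4+1+2+2+1+5+6+9+1+5+3+7+2+9+8 = 119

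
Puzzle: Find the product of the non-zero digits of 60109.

54

6×1×9 = 54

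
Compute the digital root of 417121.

4+1+7+1+2+1 = 16
1+6 = 7

7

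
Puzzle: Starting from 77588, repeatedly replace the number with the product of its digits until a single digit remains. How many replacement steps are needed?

2

77588 → 15680 → 0 (2 steps)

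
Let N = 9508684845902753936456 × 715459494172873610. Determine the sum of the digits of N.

178

9508684845902753936456 × 715459494172873610 = 6803078850098852980246820695200859326160
Sum of its 40 digits: 178.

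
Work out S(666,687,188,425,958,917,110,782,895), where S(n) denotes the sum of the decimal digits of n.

6+6+6+6+8+7+1+8+8+4+2+5+9+5+8+9+1+7+1+1+0+7+8+2+8+9+5 = 147

147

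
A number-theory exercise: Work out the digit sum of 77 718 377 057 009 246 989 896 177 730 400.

158

7+7+7+1+8+3+7+7+0+5+7+0+0+9+2+4+6+9+8+9+8+9+6+1+7+7+7+3+0+4+0+0 = 158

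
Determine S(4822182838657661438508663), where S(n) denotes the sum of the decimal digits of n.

4+8+2+2+1+8+2+8+3+8+6+5+7+6+6+1+4+3+8+5+0+8+6+6+3 = 120

120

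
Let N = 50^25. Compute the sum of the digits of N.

77

50^25 = 2980232238769531250000000000000000000000000
Sum of its 43 digits: 77.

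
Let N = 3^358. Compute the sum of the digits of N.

3^358 = 644776483922340473730326807668756918320750833149124226647511550765929821022906110522825158851433886615262851437641510393102036562272410856648696421098539736780572895577689
Sum of its 171 digits: 756.

756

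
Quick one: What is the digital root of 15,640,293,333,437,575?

1+5+6+4+0+2+9+3+3+3+3+4+3+7+5+7+5 = 70
7+0 = 7

7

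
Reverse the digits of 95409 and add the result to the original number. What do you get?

185868

Reverse of 95409 is 90459.
95409 + 90459 = 185868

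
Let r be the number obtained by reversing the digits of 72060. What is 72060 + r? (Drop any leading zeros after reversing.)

78087

Reverse of 72060 is 6027.
72060 + 6027 = 78087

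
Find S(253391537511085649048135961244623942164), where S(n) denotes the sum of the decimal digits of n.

161

2+5+3+3+9+1+5+3+7+5+1+1+0+8+5+6+4+9+0+4+8+1+3+5+9+6+1+2+4+4+6+2+3+9+4+2+1+6+4 = 161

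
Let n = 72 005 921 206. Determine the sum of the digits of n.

34

7+2+0+0+5+9+2+1+2+0+6 = 34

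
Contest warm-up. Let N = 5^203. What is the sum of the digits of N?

596

5^203 = 7778769097326427133930080067225155300737815210901458916376395768487123542544229301479931028907142021196208236943903102655895054340362548828125
Sum of its 142 digits: 596.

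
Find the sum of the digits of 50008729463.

5+0+0+0+8+7+2+9+4+6+3 = 44

44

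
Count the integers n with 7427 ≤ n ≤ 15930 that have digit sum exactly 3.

The integers in [7427, 15930] that have digit sum exactly 3: 10002, 10011, 10020, 10101, 10110, 10200, 11001, 11010, 11100, 12000.
10 qualify.

10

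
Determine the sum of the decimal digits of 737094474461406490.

7+3+7+0+9+4+4+7+4+4+6+1+4+0+6+4+9+0 = 79

79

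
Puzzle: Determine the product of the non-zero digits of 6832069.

15552

6×8×3×2×6×9 = 15552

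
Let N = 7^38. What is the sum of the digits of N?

7^38 = 129934811447123020117172145698449
Sum of its 33 digits: 130.

130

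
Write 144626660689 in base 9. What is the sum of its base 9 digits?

49

144626660689 in base 9 is 454267517044.
Digit sum: 4+5+4+2+6+7+5+1+7+0+4+4 = 49.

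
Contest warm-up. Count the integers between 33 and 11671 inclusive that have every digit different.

The integers in [33, 11671] that have every digit different: 34, 35, 36, 37, 38, 39, …, 10986, 10987.
5580 qualify.

5580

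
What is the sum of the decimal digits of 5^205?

662

5^205 = 194469227433160678348252001680628882518445380272536472909409894212178088563605732536998275722678550529905205923597577566397376358509063720703125
Sum of its 144 digits: 662.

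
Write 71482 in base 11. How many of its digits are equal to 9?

1

71482 in base 11 is 49784.
The digit 9 appears 1 time.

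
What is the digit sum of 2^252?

307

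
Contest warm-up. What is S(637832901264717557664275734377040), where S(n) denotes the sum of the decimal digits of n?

6+3+7+8+3+2+9+0+1+2+6+4+7+1+7+5+5+7+6+6+4+2+7+5+7+3+4+3+7+7+0+4+0 = 148

148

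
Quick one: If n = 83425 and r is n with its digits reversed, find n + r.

135863

Reverse of 83425 is 52438.
83425 + 52438 = 135863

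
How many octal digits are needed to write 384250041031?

384250041031 in base 8 is 5456705451307, which has 13 digits.

13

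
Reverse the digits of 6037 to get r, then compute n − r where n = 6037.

Reverse of 6037 is 7306.
6037 − 7306 = -1269

-1269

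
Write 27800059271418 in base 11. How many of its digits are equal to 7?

27800059271418 in base 11 is 8948A36792615.
The digit 7 appears 1 time.

1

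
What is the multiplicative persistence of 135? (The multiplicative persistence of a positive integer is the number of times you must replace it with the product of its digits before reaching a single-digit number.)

2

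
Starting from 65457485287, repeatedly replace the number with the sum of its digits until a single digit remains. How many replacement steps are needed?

2

65457485287 → 61 → 7 (2 steps)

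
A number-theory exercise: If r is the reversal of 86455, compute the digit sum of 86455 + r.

20

Reversal of 86455 is 55468; 86455 + 55468 = 141923.
Digit sum of 141923: 1+4+1+9+2+3 = 20.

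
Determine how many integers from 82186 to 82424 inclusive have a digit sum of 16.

12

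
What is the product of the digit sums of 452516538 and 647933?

1248

S(452516538) = 4+5+2+5+1+6+5+3+8 = 39.
S(647933) = 6+4+7+9+3+3 = 32.
39 · 32 = 1248.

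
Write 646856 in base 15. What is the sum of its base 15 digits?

646856 in base 15 is CB9DB.
Digit sum: 12+11+9+13+11 = 56.

56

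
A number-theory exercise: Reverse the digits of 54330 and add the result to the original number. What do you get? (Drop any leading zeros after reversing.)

57675

Reverse of 54330 is 3345.
54330 + 3345 = 57675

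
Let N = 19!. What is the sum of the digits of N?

45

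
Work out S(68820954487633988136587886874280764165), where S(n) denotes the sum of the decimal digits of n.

208

6+8+8+2+0+9+5+4+4+8+7+6+3+3+9+8+8+1+3+6+5+8+7+8+8+6+8+7+4+2+8+0+7+6+4+1+6+5 = 208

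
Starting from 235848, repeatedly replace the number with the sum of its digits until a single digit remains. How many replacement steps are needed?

235848 → 30 → 3 (2 steps)

2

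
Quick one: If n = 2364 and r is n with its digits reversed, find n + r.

6996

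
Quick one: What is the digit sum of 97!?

648

97! = 96192759682482119853328425949563698712343813919172976158104477319333745612481875498805879175589072651261284189679678167647067832320000000000000000000000
Sum of its 152 digits: 648.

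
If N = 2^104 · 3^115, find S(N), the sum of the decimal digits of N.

414

2^104 · 3^115 = 149990530719528510799794266420098015480162642355381687471495778235888673917195373248512
Sum of its 87 digits: 414.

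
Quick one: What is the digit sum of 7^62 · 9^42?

7^62 · 9^42 = 298032672598148892623953929462536661706353934055772139275600464469651345679919192383780662369
Sum of its 93 digits: 450.

450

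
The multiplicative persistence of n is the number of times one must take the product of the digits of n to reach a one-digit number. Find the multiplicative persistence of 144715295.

2

144715295 → 50400 → 0 (2 steps)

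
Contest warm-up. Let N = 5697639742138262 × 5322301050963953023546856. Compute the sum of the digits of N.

184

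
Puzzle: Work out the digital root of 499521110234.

5

4+9+9+5+2+1+1+1+0+2+3+4 = 41
4+1 = 5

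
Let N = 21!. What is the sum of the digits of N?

63

21! = 51090942171709440000
Sum of its 20 digits: 63.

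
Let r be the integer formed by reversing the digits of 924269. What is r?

962429

Reversing 924269 gives 962429.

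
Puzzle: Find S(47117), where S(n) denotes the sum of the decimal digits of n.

4+7+1+1+7 = 20

20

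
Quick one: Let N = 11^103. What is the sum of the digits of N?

11^103 = 183419950243034416150615067760513065492078248272511988225179616219182853139141215180072943291117298699627331
Sum of its 108 digits: 443.

443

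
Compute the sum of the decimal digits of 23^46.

23^46 = 435993943892672664200353461405376235401663658494141675420261489
Sum of its 63 digits: 274.

274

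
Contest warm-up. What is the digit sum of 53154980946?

5+3+1+5+4+9+8+0+9+4+6 = 54

54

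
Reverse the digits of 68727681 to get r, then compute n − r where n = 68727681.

50054895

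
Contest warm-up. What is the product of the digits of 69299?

6×9×2×9×9 = 8748

8748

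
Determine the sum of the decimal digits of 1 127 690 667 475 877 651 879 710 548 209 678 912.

1+1+2+7+6+9+0+6+6+7+4+7+5+8+7+7+6+5+1+8+7+9+7+1+0+5+4+8+2+0+9+6+7+8+9+1+2 = 188

188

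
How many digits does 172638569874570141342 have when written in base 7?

24

172638569874570141342 in base 7 is 621041261641054222634400, which has 24 digits.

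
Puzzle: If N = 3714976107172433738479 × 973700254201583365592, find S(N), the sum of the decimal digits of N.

3714976107172433738479 × 973700254201583365592 = 3617273179906607339732857557354207575014568
Sum of its 43 digits: 200.

200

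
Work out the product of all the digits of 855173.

8×5×5×1×7×3 = 4200

4200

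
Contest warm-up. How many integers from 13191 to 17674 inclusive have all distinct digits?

1542

The integers in [13191, 17674] that have all distinct digits: 13204, 13205, 13206, 13207, 13208, 13209, …, 17658, 17659.
1542 qualify.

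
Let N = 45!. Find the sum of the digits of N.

207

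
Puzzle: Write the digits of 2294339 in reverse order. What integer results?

9334922

Reversing 2294339 gives 9334922.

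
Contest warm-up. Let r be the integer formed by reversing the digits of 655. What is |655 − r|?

Reverse of 655 is 556.
|655 − 556| = 99

99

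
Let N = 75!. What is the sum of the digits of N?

75! = 24809140811395398091946477116594033660926243886570122837795894512655842677572867409443815424000000000000000000
Sum of its 110 digits: 432.

432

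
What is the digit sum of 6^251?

873

6^251 = 2069969022941816038073786511519715028932216239755167749468980673002093320813771194913520744495250401040981403905975229557107825510057979026845422398359474164304138688220779514648998541924558176256
Sum of its 196 digits: 873.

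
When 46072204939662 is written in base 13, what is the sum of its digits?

78

46072204939662 in base 13 is 1C92789B12A15.
Digit sum: 1+12+9+2+7+8+9+11+1+2+10+1+5 = 78.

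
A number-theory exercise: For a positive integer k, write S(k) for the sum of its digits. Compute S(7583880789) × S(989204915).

S(7583880789) = 7+5+8+3+8+8+0+7+8+9 = 63.
S(989204915) = 9+8+9+2+0+4+9+1+5 = 47.
63 · 47 = 2961.

2961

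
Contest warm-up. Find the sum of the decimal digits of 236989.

2+3+6+9+8+9 = 37

37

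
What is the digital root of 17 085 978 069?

6

1+7+0+8+5+9+7+8+0+6+9 = 60
6+0 = 6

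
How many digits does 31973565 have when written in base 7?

31973565 in base 7 is 535525251, which has 9 digits.

9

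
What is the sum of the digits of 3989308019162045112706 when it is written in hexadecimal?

3989308019162045112706 in base 16 is D842C52B2B0AEA6182.
Digit sum: 13+8+4+2+12+5+2+11+2+11+0+10+14+10+6+1+8+2 = 121.

121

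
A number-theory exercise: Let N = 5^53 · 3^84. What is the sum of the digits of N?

324

5^53 · 3^84 = 132921620183546138489502519716334817464276074616691403207369148731231689453125
Sum of its 78 digits: 324.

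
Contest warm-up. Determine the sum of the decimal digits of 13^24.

13^24 = 542800770374370512771595361
Sum of its 27 digits: 109.

109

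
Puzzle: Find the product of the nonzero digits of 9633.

9×6×3×3 = 486

486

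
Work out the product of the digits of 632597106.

6×3×2×5×9×7×1×0×6 = 0

0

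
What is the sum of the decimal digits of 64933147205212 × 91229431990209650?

64933147205212 × 91229431990209650 = 5923814136868159961843452695800
Sum of its 31 digits: 149.

149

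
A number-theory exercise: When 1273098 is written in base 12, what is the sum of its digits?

1273098 in base 12 is 5148B6.
Digit sum: 5+1+4+8+11+6 = 35.

35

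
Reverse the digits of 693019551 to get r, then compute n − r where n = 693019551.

Reverse of 693019551 is 155910396.
693019551 − 155910396 = 537109155

537109155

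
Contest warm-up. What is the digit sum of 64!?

64! = 126886932185884164103433389335161480802865516174545192198801894375214704230400000000000000
Sum of its 90 digits: 324.

324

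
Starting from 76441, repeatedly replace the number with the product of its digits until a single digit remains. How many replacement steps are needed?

76441 → 672 → 84 → 32 → 6 (4 steps)

4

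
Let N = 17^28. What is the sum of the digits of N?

145

17^28 = 28351092476867700887730107366063041
Sum of its 35 digits: 145.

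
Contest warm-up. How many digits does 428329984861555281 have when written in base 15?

15

428329984861555281 in base 15 is EA144AD097BC756, which has 15 digits.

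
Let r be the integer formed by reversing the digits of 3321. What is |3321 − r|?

Reverse of 3321 is 1233.
|3321 − 1233| = 2088

2088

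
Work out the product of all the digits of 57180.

5×7×1×8×0 = 0

0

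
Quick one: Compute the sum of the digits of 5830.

5+8+3+0 = 16

16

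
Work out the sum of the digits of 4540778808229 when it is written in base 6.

4540778808229 in base 6 is 13354001024400101.
Digit sum: 1+3+3+5+4+0+0+1+0+2+4+4+0+0+1+0+1 = 29.

29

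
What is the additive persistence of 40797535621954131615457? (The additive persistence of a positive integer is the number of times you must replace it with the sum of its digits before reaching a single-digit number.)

2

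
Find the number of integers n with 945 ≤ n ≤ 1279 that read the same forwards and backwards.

9

The integers in [945, 1279] that read the same forwards and backwards: 949, 959, 969, 979, 989, 999, 1001, 1111, 1221.
9 qualify.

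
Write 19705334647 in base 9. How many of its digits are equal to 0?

1

19705334647 in base 9 is 55768051334.
The digit 0 appears 1 time.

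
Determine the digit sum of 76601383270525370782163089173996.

144

7+6+6+0+1+3+8+3+2+7+0+5+2+5+3+7+0+7+8+2+1+6+3+0+8+9+1+7+3+9+9+6 = 144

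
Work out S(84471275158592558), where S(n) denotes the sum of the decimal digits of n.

8+4+4+7+1+2+7+5+1+5+8+5+9+2+5+5+8 = 86

86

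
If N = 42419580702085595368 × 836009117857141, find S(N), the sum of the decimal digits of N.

42419580702085595368 × 836009117857141 = 35463156242620380464587319355322888
Sum of its 35 digits: 151.

151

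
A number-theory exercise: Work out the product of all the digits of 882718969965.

940584960

8×8×2×7×1×8×9×6×9×9×6×5 = 940584960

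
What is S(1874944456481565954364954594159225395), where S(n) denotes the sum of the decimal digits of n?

1+8+7+4+9+4+4+4+5+6+4+8+1+5+6+5+9+5+4+3+6+4+9+5+4+5+9+4+1+5+9+2+2+5+3+9+5 = 189

189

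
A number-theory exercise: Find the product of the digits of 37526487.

282240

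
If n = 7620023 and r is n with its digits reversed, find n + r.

10820290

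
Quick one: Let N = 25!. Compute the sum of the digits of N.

72

25! = 15511210043330985984000000
Sum of its 26 digits: 72.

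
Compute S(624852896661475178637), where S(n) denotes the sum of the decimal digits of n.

111

6+2+4+8+5+2+8+9+6+6+6+1+4+7+5+1+7+8+6+3+7 = 111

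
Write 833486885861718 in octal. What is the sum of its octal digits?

60

833486885861718 in base 8 is 27540651160334526.
Digit sum: 2+7+5+4+0+6+5+1+1+6+0+3+3+4+5+2+6 = 60.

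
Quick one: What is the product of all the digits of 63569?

4860

6×3×5×6×9 = 4860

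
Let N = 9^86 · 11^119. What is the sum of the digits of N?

9^86 · 11^119 = 97855523719278100068007062318711926669416642039544499308572247831693188425827353909756594292757122567714215052376200870570006877711758285757630020253809449177796901486840073845367654351281652596802235832531
Sum of its 206 digits: 918.

918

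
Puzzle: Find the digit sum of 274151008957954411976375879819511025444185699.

216

2+7+4+1+5+1+0+0+8+9+5+7+9+5+4+4+1+1+9+7+6+3+7+5+8+7+9+8+1+9+5+1+1+0+2+5+4+4+4+1+8+5+6+9+9 = 216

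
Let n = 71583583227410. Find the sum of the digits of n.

56

7+1+5+8+3+5+8+3+2+2+7+4+1+0 = 56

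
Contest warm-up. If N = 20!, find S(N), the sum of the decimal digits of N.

20! = 2432902008176640000
Sum of its 19 digits: 54.

54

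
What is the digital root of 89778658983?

8+9+7+7+8+6+5+8+9+8+3 = 78
7+8 = 15
1+5 = 6

6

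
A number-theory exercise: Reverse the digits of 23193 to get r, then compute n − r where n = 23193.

-15939

Reverse of 23193 is 39132.
23193 − 39132 = -15939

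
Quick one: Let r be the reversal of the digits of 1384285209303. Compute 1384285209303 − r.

-1654740615528

Reverse of 1384285209303 is 3039025824831.
1384285209303 − 3039025824831 = -1654740615528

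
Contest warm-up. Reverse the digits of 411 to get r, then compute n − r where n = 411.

297

Reverse of 411 is 114.
411 − 114 = 297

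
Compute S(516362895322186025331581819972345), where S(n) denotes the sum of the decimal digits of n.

143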